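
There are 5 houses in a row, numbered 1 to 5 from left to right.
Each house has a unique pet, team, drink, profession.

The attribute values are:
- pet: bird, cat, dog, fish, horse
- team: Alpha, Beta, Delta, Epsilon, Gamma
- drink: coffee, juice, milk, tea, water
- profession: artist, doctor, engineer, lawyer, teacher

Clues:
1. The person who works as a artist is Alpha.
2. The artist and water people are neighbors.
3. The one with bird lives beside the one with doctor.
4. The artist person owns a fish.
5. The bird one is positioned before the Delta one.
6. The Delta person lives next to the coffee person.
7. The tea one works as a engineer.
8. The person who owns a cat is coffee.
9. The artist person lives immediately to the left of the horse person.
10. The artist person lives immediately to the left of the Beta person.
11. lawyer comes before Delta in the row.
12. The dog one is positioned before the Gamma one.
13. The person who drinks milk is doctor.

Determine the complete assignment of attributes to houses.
Solution:

House | Pet | Team | Drink | Profession
---------------------------------------
  1   | fish | Alpha | juice | artist
  2   | horse | Beta | water | lawyer
  3   | bird | Epsilon | tea | engineer
  4   | dog | Delta | milk | doctor
  5   | cat | Gamma | coffee | teacher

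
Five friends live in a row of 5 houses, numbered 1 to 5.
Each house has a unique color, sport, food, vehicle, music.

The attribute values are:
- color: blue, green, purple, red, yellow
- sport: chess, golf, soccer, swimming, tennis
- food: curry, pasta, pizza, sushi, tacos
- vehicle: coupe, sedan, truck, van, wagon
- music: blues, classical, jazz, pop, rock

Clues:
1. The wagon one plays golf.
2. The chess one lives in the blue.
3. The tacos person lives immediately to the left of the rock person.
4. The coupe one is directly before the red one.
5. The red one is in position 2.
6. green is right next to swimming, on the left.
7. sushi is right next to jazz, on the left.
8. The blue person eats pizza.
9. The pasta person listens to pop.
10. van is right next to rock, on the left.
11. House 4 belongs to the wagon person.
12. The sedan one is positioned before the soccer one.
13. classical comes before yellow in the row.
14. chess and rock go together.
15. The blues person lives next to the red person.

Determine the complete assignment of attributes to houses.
Solution:

House | Color | Sport | Food | Vehicle | Music
----------------------------------------------
  1   | green | tennis | sushi | coupe | blues
  2   | red | swimming | tacos | van | jazz
  3   | blue | chess | pizza | sedan | rock
  4   | purple | golf | curry | wagon | classical
  5   | yellow | soccer | pasta | truck | pop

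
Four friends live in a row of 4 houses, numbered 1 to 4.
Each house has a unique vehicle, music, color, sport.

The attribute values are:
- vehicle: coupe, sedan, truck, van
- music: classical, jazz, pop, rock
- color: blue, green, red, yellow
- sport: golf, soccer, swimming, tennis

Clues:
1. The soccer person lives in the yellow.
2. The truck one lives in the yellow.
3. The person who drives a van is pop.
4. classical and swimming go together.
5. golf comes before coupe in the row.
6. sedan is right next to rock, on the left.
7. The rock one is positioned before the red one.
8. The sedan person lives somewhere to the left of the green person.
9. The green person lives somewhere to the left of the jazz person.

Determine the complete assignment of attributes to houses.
Solution:

House | Vehicle | Music | Color | Sport
---------------------------------------
  1   | sedan | classical | blue | swimming
  2   | truck | rock | yellow | soccer
  3   | van | pop | green | golf
  4   | coupe | jazz | red | tennis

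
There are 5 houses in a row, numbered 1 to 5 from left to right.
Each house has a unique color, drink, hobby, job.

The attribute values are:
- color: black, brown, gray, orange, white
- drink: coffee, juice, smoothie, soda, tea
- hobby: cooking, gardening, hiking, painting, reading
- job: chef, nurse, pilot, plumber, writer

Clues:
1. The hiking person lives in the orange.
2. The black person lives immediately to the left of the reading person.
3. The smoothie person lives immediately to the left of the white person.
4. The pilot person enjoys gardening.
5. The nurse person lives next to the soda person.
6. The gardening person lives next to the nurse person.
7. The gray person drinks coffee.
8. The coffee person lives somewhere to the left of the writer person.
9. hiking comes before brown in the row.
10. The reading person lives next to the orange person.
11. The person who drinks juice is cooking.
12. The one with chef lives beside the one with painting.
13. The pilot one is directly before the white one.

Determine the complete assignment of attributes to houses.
Solution:

House | Color | Drink | Hobby | Job
-----------------------------------
  1   | black | smoothie | gardening | pilot
  2   | white | tea | reading | nurse
  3   | orange | soda | hiking | chef
  4   | gray | coffee | painting | plumber
  5   | brown | juice | cooking | writer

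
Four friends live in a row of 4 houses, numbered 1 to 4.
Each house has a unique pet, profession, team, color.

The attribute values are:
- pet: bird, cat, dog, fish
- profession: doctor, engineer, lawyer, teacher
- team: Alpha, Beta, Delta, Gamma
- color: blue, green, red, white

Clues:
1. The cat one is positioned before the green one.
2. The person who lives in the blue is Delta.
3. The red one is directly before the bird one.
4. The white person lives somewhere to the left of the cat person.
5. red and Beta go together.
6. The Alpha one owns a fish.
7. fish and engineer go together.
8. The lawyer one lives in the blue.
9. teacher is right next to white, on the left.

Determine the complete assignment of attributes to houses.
Solution:

House | Pet | Profession | Team | Color
---------------------------------------
  1   | dog | teacher | Beta | red
  2   | bird | doctor | Gamma | white
  3   | cat | lawyer | Delta | blue
  4   | fish | engineer | Alpha | green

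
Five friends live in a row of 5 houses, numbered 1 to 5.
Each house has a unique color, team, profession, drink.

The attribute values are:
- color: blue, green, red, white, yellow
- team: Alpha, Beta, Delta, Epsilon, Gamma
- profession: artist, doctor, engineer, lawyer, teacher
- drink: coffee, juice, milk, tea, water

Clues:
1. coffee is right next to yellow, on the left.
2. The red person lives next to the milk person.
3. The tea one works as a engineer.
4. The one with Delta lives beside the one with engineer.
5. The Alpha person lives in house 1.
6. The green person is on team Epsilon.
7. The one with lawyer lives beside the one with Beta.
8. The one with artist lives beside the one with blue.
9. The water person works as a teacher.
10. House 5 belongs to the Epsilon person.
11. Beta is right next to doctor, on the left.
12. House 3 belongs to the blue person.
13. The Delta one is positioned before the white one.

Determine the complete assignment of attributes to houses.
Solution:

House | Color | Team | Profession | Drink
-----------------------------------------
  1   | red | Alpha | lawyer | coffee
  2   | yellow | Beta | artist | milk
  3   | blue | Delta | doctor | juice
  4   | white | Gamma | engineer | tea
  5   | green | Epsilon | teacher | water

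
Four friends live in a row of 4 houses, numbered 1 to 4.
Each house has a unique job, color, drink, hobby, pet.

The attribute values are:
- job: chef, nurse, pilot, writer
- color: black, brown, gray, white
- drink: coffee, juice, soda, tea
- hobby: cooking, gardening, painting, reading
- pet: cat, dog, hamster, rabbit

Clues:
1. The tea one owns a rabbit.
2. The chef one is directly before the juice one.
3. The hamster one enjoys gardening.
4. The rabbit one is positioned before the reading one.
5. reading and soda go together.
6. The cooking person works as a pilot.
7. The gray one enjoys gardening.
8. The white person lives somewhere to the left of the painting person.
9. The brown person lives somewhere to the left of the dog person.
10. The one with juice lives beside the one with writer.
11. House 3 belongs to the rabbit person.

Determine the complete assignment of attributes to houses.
Solution:

House | Job | Color | Drink | Hobby | Pet
-----------------------------------------
  1   | chef | gray | coffee | gardening | hamster
  2   | pilot | white | juice | cooking | cat
  3   | writer | brown | tea | painting | rabbit
  4   | nurse | black | soda | reading | dog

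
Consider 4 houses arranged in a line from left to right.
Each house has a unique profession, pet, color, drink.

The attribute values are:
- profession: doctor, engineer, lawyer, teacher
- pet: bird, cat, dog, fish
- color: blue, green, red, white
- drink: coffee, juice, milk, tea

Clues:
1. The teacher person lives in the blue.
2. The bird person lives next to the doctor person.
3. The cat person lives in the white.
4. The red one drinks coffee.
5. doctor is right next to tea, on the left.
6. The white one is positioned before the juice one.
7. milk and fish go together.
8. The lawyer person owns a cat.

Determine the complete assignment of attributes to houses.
Solution:

House | Profession | Pet | Color | Drink
----------------------------------------
  1   | engineer | bird | red | coffee
  2   | doctor | fish | green | milk
  3   | lawyer | cat | white | tea
  4   | teacher | dog | blue | juice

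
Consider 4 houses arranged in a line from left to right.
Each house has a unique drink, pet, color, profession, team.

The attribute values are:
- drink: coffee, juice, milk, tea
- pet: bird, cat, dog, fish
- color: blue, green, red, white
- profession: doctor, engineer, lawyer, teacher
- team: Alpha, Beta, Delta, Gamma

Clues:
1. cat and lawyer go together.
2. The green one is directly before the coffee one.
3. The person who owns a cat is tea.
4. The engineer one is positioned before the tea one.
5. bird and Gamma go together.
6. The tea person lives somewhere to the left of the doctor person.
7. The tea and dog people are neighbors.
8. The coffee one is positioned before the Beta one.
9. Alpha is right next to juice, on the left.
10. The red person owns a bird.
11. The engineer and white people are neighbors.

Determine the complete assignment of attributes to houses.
Solution:

House | Drink | Pet | Color | Profession | Team
-----------------------------------------------
  1   | milk | fish | green | teacher | Delta
  2   | coffee | bird | red | engineer | Gamma
  3   | tea | cat | white | lawyer | Alpha
  4   | juice | dog | blue | doctor | Beta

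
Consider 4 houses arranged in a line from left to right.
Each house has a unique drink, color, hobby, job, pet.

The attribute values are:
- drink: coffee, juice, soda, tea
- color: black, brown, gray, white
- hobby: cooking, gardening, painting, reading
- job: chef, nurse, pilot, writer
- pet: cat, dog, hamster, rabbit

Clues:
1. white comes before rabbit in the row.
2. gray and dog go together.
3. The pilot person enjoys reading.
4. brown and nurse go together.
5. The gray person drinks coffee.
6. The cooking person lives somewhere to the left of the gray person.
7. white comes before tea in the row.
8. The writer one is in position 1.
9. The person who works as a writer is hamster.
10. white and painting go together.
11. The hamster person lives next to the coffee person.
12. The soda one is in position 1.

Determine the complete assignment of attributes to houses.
Solution:

House | Drink | Color | Hobby | Job | Pet
-----------------------------------------
  1   | soda | black | cooking | writer | hamster
  2   | coffee | gray | reading | pilot | dog
  3   | juice | white | painting | chef | cat
  4   | tea | brown | gardening | nurse | rabbit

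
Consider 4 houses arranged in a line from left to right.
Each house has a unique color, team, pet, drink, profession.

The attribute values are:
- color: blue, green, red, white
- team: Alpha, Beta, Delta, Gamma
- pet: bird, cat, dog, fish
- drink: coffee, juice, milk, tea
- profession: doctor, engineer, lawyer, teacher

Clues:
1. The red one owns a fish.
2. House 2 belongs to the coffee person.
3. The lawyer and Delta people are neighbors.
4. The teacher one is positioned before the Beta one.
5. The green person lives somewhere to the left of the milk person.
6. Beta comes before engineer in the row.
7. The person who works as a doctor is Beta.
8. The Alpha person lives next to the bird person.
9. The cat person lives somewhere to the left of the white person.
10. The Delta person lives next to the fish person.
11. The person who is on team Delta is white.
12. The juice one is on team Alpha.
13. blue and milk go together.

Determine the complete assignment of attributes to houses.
Solution:

House | Color | Team | Pet | Drink | Profession
-----------------------------------------------
  1   | green | Alpha | cat | juice | lawyer
  2   | white | Delta | bird | coffee | teacher
  3   | red | Beta | fish | tea | doctor
  4   | blue | Gamma | dog | milk | engineer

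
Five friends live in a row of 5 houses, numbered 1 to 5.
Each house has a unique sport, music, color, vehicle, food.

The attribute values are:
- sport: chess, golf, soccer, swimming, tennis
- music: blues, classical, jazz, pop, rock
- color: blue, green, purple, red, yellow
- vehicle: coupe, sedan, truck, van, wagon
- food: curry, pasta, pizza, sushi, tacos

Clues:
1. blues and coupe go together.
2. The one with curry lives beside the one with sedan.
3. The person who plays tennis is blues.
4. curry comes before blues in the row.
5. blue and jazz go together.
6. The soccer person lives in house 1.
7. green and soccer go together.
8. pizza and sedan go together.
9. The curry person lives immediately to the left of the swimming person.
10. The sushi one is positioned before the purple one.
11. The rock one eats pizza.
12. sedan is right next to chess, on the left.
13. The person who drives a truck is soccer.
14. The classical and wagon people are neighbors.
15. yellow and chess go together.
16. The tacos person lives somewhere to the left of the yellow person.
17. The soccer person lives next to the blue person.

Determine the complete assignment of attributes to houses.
Solution:

House | Sport | Music | Color | Vehicle | Food
----------------------------------------------
  1   | soccer | classical | green | truck | tacos
  2   | golf | jazz | blue | wagon | curry
  3   | swimming | rock | red | sedan | pizza
  4   | chess | pop | yellow | van | sushi
  5   | tennis | blues | purple | coupe | pasta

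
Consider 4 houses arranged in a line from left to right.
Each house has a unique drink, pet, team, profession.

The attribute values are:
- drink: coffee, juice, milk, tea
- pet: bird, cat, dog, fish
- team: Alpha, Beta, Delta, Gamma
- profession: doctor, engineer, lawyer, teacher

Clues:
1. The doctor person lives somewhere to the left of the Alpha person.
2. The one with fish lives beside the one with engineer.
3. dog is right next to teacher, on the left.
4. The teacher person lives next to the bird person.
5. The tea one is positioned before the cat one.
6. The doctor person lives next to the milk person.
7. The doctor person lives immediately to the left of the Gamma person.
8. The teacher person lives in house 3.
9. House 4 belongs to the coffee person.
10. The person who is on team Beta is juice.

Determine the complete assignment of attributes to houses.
Solution:

House | Drink | Pet | Team | Profession
---------------------------------------
  1   | tea | fish | Delta | doctor
  2   | milk | dog | Gamma | engineer
  3   | juice | cat | Beta | teacher
  4   | coffee | bird | Alpha | lawyer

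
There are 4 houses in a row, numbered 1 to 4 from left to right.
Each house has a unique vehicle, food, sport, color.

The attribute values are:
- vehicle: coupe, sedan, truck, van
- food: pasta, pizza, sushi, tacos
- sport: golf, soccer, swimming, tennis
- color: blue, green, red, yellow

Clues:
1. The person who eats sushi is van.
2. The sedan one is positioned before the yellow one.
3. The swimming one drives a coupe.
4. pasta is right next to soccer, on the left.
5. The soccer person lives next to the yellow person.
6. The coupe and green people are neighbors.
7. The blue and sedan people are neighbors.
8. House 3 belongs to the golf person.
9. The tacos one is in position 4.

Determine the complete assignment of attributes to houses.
Solution:

House | Vehicle | Food | Sport | Color
--------------------------------------
  1   | coupe | pasta | swimming | blue
  2   | sedan | pizza | soccer | green
  3   | van | sushi | golf | yellow
  4   | truck | tacos | tennis | red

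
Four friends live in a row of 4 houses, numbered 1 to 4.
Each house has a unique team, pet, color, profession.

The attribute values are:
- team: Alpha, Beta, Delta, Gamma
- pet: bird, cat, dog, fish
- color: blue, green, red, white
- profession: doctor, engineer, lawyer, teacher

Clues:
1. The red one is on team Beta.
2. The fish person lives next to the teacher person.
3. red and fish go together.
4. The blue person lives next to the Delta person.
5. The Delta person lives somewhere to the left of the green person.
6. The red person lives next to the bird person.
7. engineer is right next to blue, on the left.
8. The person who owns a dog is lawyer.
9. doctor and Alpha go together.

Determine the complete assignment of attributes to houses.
Solution:

House | Team | Pet | Color | Profession
---------------------------------------
  1   | Beta | fish | red | engineer
  2   | Gamma | bird | blue | teacher
  3   | Delta | dog | white | lawyer
  4   | Alpha | cat | green | doctor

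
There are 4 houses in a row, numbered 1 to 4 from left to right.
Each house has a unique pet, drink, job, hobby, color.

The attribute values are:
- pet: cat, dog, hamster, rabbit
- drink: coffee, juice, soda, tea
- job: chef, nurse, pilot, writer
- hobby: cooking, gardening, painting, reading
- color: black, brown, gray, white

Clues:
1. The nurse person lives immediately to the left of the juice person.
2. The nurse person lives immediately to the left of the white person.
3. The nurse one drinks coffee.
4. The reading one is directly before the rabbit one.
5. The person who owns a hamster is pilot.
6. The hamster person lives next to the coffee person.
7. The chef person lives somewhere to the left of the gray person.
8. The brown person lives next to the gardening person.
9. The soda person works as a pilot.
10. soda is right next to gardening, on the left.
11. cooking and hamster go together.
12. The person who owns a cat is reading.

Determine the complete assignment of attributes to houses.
Solution:

House | Pet | Drink | Job | Hobby | Color
-----------------------------------------
  1   | hamster | soda | pilot | cooking | brown
  2   | dog | coffee | nurse | gardening | black
  3   | cat | juice | chef | reading | white
  4   | rabbit | tea | writer | painting | gray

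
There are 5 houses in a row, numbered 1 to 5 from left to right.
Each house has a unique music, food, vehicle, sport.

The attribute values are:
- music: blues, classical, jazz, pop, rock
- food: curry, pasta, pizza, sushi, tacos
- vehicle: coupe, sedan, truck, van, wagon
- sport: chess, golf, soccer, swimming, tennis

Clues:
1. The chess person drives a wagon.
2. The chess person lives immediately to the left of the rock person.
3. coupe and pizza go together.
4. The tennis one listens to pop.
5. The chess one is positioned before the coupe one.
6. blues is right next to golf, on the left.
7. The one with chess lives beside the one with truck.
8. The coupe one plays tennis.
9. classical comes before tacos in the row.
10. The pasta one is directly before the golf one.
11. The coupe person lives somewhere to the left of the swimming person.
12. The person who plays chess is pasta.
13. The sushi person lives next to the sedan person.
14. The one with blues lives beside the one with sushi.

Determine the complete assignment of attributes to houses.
Solution:

House | Music | Food | Vehicle | Sport
--------------------------------------
  1   | blues | pasta | wagon | chess
  2   | rock | sushi | truck | golf
  3   | classical | curry | sedan | soccer
  4   | pop | pizza | coupe | tennis
  5   | jazz | tacos | van | swimming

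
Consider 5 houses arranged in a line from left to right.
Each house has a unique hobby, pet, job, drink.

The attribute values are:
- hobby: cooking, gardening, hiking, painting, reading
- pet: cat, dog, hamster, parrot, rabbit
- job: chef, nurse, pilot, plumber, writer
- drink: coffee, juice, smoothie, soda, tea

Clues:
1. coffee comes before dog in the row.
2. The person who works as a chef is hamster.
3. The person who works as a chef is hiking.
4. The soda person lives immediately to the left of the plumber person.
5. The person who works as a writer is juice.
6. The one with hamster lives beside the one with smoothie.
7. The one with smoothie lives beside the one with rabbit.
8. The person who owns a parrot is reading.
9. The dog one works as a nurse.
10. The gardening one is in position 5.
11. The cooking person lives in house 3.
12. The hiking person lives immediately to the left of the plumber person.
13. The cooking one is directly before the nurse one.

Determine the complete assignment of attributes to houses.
Solution:

House | Hobby | Pet | Job | Drink
---------------------------------
  1   | hiking | hamster | chef | soda
  2   | reading | parrot | plumber | smoothie
  3   | cooking | rabbit | pilot | coffee
  4   | painting | dog | nurse | tea
  5   | gardening | cat | writer | juice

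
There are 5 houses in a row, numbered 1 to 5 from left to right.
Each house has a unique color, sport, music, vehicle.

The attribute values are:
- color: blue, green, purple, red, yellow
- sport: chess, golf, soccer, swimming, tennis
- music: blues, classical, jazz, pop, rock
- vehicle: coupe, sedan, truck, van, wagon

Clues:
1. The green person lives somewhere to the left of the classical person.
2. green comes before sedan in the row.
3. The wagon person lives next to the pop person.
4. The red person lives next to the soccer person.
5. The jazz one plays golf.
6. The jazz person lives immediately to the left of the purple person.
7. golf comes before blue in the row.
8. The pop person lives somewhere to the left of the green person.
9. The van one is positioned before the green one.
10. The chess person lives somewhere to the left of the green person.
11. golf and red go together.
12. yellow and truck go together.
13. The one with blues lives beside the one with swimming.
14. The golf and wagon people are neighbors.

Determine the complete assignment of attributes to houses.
Solution:

House | Color | Sport | Music | Vehicle
---------------------------------------
  1   | red | golf | jazz | van
  2   | purple | soccer | rock | wagon
  3   | yellow | chess | pop | truck
  4   | green | tennis | blues | coupe
  5   | blue | swimming | classical | sedan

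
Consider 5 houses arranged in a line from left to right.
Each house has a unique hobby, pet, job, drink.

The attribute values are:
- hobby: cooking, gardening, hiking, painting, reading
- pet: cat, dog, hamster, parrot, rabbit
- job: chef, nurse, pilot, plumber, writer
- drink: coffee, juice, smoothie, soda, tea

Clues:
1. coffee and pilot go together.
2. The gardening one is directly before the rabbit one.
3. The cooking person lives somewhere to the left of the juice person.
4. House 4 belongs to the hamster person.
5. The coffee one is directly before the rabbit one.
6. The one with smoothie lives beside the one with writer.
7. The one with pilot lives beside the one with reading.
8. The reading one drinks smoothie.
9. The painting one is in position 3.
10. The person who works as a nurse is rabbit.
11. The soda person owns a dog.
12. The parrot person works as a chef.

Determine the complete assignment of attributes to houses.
Solution:

House | Hobby | Pet | Job | Drink
---------------------------------
  1   | gardening | cat | pilot | coffee
  2   | reading | rabbit | nurse | smoothie
  3   | painting | dog | writer | soda
  4   | cooking | hamster | plumber | tea
  5   | hiking | parrot | chef | juice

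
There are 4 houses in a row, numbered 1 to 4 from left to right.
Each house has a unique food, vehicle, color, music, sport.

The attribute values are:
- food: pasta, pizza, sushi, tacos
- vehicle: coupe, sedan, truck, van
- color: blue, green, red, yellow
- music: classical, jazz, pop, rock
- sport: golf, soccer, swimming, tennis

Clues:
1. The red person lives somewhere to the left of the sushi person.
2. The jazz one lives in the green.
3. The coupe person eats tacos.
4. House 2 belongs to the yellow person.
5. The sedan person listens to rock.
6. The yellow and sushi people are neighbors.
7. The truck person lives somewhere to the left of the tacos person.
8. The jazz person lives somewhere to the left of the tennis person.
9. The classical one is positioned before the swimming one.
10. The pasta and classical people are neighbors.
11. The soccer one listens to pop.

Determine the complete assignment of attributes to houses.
Solution:

House | Food | Vehicle | Color | Music | Sport
----------------------------------------------
  1   | pasta | truck | red | pop | soccer
  2   | tacos | coupe | yellow | classical | golf
  3   | sushi | van | green | jazz | swimming
  4   | pizza | sedan | blue | rock | tennis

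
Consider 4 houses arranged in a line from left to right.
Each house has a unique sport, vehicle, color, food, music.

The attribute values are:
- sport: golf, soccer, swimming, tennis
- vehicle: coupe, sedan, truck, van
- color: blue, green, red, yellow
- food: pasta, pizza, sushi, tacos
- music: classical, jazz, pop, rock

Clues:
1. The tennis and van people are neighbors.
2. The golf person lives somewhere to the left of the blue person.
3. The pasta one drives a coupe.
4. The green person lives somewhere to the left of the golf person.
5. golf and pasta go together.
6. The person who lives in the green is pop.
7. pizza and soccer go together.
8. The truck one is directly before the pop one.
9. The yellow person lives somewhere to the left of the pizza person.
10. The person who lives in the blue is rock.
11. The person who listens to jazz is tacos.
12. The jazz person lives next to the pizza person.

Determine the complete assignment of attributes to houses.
Solution:

House | Sport | Vehicle | Color | Food | Music
----------------------------------------------
  1   | tennis | truck | yellow | tacos | jazz
  2   | soccer | van | green | pizza | pop
  3   | golf | coupe | red | pasta | classical
  4   | swimming | sedan | blue | sushi | rock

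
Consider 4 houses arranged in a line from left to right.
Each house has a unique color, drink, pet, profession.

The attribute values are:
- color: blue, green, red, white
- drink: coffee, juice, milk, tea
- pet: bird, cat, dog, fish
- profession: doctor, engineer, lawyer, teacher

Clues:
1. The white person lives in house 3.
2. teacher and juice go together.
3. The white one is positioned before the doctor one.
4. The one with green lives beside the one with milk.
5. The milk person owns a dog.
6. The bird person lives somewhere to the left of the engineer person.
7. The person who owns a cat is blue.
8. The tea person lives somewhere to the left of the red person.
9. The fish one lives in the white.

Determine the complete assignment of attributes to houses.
Solution:

House | Color | Drink | Pet | Profession
----------------------------------------
  1   | green | tea | bird | lawyer
  2   | red | milk | dog | engineer
  3   | white | juice | fish | teacher
  4   | blue | coffee | cat | doctor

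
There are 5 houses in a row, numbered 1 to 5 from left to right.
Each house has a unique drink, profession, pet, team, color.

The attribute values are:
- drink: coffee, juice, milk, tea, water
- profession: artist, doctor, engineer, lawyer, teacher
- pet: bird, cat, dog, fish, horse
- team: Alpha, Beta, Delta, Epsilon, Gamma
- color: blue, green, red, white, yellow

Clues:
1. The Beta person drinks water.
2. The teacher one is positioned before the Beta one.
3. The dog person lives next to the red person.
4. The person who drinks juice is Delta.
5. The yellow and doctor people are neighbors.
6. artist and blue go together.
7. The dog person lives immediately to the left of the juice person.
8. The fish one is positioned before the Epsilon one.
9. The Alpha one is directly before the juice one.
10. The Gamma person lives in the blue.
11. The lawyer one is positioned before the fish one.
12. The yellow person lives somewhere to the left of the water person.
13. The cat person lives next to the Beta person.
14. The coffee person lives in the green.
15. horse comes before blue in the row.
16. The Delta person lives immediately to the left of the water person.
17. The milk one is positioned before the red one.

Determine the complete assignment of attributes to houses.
Solution:

House | Drink | Profession | Pet | Team | Color
-----------------------------------------------
  1   | milk | teacher | dog | Alpha | yellow
  2   | juice | doctor | cat | Delta | red
  3   | water | lawyer | horse | Beta | white
  4   | tea | artist | fish | Gamma | blue
  5   | coffee | engineer | bird | Epsilon | green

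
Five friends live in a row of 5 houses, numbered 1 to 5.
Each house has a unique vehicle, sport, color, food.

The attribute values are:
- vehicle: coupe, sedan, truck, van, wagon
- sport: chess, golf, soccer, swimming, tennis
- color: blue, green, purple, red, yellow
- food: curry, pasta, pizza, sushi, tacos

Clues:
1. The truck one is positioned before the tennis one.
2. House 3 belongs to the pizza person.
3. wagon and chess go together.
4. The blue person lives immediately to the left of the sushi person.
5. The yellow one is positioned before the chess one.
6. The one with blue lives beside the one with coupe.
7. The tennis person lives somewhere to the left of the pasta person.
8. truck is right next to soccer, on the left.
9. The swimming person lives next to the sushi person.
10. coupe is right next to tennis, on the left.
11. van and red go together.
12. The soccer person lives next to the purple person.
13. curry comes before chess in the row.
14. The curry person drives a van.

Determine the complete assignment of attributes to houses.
Solution:

House | Vehicle | Sport | Color | Food
--------------------------------------
  1   | truck | swimming | blue | tacos
  2   | coupe | soccer | yellow | sushi
  3   | sedan | tennis | purple | pizza
  4   | van | golf | red | curry
  5   | wagon | chess | green | pasta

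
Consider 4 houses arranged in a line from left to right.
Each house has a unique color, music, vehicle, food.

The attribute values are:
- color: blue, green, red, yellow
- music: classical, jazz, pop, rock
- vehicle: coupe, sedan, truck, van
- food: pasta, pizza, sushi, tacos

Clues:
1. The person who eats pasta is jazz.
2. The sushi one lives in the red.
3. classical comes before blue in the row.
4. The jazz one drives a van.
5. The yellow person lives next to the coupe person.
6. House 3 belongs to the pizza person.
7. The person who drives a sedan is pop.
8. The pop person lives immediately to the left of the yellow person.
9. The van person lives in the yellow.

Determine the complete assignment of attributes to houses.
Solution:

House | Color | Music | Vehicle | Food
--------------------------------------
  1   | red | pop | sedan | sushi
  2   | yellow | jazz | van | pasta
  3   | green | classical | coupe | pizza
  4   | blue | rock | truck | tacos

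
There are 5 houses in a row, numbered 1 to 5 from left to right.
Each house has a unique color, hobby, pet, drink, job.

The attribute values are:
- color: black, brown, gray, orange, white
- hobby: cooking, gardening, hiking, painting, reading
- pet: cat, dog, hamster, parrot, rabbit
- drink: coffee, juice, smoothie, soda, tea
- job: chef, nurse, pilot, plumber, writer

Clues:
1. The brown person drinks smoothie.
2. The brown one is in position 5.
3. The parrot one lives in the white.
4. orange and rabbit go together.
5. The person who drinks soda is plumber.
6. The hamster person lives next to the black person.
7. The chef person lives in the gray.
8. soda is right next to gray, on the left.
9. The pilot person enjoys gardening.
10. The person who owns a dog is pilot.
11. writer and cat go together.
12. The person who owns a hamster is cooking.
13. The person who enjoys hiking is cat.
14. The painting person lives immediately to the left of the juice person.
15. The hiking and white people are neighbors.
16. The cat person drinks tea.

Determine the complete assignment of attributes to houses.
Solution:

House | Color | Hobby | Pet | Drink | Job
-----------------------------------------
  1   | orange | painting | rabbit | soda | plumber
  2   | gray | cooking | hamster | juice | chef
  3   | black | hiking | cat | tea | writer
  4   | white | reading | parrot | coffee | nurse
  5   | brown | gardening | dog | smoothie | pilot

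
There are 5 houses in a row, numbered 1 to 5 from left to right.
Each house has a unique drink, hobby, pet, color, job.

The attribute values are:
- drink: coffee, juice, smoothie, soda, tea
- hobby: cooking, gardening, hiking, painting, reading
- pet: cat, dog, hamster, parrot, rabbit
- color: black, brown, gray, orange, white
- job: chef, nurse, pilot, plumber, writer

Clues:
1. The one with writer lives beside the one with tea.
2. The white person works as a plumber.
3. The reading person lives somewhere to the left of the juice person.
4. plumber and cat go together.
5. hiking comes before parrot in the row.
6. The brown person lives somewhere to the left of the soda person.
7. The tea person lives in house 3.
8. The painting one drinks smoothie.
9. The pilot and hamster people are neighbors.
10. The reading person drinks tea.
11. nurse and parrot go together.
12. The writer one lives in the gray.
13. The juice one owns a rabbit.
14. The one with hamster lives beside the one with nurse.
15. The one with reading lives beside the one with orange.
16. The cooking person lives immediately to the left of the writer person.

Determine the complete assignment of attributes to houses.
Solution:

House | Drink | Hobby | Pet | Color | Job
-----------------------------------------
  1   | coffee | cooking | dog | brown | pilot
  2   | soda | hiking | hamster | gray | writer
  3   | tea | reading | parrot | black | nurse
  4   | juice | gardening | rabbit | orange | chef
  5   | smoothie | painting | cat | white | plumber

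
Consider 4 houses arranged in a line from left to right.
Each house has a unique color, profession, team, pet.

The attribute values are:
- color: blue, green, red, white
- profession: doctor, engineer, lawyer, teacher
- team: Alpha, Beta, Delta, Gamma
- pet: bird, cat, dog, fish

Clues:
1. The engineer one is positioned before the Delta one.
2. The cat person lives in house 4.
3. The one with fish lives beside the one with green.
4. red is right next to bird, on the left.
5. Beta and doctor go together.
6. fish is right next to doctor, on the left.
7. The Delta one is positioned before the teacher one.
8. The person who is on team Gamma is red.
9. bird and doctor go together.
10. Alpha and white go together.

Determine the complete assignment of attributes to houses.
Solution:

House | Color | Profession | Team | Pet
---------------------------------------
  1   | red | engineer | Gamma | fish
  2   | green | doctor | Beta | bird
  3   | blue | lawyer | Delta | dog
  4   | white | teacher | Alpha | cat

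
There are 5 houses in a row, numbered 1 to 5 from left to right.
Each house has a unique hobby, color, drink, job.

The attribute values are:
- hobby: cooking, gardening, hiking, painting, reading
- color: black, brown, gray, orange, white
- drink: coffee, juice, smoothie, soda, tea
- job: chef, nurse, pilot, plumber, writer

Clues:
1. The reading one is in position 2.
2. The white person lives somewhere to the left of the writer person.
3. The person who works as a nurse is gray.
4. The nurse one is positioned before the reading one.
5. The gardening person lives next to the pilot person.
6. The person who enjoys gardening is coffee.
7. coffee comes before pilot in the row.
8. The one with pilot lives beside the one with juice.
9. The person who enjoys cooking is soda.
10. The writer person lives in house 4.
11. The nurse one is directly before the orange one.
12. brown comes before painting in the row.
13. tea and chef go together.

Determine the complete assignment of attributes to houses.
Solution:

House | Hobby | Color | Drink | Job
-----------------------------------
  1   | gardening | gray | coffee | nurse
  2   | reading | orange | smoothie | pilot
  3   | hiking | white | juice | plumber
  4   | cooking | brown | soda | writer
  5   | painting | black | tea | chef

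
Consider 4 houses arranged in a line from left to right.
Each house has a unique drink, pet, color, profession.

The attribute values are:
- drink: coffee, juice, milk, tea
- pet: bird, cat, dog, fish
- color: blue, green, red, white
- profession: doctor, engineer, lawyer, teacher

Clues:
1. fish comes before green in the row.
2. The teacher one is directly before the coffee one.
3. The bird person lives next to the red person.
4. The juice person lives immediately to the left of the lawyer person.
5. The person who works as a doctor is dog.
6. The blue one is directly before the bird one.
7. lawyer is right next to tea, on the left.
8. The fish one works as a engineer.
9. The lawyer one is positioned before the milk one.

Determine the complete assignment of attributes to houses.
Solution:

House | Drink | Pet | Color | Profession
----------------------------------------
  1   | juice | cat | blue | teacher
  2   | coffee | bird | white | lawyer
  3   | tea | fish | red | engineer
  4   | milk | dog | green | doctor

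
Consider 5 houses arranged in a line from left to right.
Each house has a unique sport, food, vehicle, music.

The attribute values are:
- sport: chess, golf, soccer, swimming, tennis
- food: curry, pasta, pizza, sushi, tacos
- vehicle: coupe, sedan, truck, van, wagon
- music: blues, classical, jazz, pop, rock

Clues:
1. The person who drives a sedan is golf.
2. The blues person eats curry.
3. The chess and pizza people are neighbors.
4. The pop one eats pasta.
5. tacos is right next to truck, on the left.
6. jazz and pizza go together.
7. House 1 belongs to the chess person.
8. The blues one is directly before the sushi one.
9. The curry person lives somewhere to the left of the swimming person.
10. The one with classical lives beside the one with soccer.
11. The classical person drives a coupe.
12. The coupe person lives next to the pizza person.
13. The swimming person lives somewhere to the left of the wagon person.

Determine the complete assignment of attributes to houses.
Solution:

House | Sport | Food | Vehicle | Music
--------------------------------------
  1   | chess | tacos | coupe | classical
  2   | soccer | pizza | truck | jazz
  3   | golf | curry | sedan | blues
  4   | swimming | sushi | van | rock
  5   | tennis | pasta | wagon | pop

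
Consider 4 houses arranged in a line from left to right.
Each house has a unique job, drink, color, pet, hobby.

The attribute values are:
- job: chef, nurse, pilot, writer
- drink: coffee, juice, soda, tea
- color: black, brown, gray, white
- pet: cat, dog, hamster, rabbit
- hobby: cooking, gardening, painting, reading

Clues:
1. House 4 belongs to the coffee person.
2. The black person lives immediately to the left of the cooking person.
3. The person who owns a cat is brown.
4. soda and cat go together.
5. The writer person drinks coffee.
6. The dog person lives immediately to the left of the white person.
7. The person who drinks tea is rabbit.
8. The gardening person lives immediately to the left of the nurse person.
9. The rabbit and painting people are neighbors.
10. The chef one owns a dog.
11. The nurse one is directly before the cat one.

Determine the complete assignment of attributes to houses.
Solution:

House | Job | Drink | Color | Pet | Hobby
-----------------------------------------
  1   | chef | juice | black | dog | gardening
  2   | nurse | tea | white | rabbit | cooking
  3   | pilot | soda | brown | cat | painting
  4   | writer | coffee | gray | hamster | reading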